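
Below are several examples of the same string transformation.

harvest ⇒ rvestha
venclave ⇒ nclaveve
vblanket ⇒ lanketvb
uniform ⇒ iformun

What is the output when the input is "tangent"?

The transformation: move the first 2 characters to the end (rotate left by 2).
Doing the same to "tangent": "ngentta".

ngentta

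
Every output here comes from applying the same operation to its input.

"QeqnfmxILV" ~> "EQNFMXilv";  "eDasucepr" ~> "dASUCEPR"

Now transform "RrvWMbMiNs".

Looking at the pairs, the operation is to flip the case of every letter, then delete the first character.
On "RrvWMbMiNs": the first step gives "rRVwmBmInS", and the second then gives "RVwmBmInS".
(Check on "QeqnfmxILV": → "qEQNFMXilv" → "EQNFMXilv" ✓)

RVwmBmInS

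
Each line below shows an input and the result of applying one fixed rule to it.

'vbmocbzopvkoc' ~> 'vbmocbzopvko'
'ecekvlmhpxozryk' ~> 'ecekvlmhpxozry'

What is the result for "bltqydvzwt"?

What's happening: delete the last character.
Applying that to "bltqydvzwt" gives "bltqydvzw".

bltqydvzw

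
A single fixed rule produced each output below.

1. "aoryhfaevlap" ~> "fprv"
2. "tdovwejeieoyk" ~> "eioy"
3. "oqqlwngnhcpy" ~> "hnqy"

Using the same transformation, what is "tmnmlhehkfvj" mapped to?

hjkn

In each case the input is transformed by: keep one character in every 3, starting at position 3 (positions 3rd, 6th, 9th, ...), then sort the characters into alphabetical order.
For "tmnmlhehkfvj", step one produces "nhkj"; step two turns that into "hjkn".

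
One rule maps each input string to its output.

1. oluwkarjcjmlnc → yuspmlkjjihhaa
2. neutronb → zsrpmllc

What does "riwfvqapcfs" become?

yutqpongdda

The transformation: shift every letter 2 places backward in the alphabet (wrapping around), then sort the characters into reverse alphabetical order.
"riwfvqapcfs" → "pgudtoynadq" → "yutqpongdda".
(Check on "oluwkarjcjmlnc": → "mjsuiyphahkjla" → "yuspmlkjjihhaa" ✓)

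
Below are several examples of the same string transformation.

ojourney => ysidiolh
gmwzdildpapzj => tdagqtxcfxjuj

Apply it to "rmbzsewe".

Each output is the input with this applied: shift every letter 6 places backward in the alphabet (wrapping around), then move the last 2 characters to the front (rotate right by 2).
"rmbzsewe" → "lgvtmyqy" → "qylgvtmy".

qylgvtmy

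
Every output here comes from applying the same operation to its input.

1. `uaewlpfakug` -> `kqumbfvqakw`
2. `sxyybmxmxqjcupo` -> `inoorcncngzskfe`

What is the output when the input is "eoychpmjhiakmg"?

ueosxfczxyqacw

The rule is to shift every letter 10 places backward in the alphabet (wrapping around).
So "eoychpmjhiakmg" becomes "ueosxfczxyqacw".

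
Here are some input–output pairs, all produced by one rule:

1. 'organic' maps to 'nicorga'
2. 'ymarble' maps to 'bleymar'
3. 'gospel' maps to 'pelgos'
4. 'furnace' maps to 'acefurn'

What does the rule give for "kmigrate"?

Rule — move the last 3 characters to the front (rotate right by 3).
On "kmigrate" that produces "atekmigr".

atekmigr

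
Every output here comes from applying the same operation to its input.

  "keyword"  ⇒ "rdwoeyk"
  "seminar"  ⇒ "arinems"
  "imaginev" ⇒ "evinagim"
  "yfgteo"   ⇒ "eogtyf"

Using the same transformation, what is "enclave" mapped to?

The pattern: reverse the string, then swap each adjacent pair of characters (1↔2, 3↔4, ...).
On "enclave": the first step gives "evalcne", and the second then gives "velance".

velance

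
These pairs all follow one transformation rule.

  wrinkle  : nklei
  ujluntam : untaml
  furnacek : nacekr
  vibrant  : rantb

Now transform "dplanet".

The pattern: delete the first 2 characters, then move the first character to the end.
For "dplanet", step one produces "lanet"; step two turns that into "anetl".
(Check on "furnacek": → "rnacek" → "nacekr" ✓)

anetl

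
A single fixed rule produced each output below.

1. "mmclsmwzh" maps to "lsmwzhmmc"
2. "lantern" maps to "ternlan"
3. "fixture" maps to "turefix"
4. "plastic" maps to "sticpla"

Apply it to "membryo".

What's happening: move the first 3 characters to the end (rotate left by 3).
Doing the same to "membryo": "bryomem".

bryomem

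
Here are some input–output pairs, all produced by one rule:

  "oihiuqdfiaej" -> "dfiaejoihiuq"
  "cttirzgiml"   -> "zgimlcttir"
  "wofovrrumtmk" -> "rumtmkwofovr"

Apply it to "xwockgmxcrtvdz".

Each output is the input with this applied: swap the front and back halves of the string.
For "xwockgmxcrtvdz" the result is "xcrtvdzxwockgm".

xcrtvdzxwockgm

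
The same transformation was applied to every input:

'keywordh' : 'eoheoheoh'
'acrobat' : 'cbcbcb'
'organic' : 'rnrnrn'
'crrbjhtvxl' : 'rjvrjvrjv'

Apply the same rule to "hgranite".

The rule is to keep one character in every 3, starting at position 2 (positions 2nd, 5th, 8th, ...), then write the whole string 3 times in a row.
Working it through for "hgranite": intermediate "gne", final "gnegnegne".

gnegnegne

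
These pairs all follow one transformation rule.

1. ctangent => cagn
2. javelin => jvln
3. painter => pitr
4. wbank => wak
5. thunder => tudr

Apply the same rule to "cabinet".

cbnt

Each output is the input with this applied: keep every other character starting from the first (positions 1st, 3rd, 5th, ...).
"cabinet" → "cbnt".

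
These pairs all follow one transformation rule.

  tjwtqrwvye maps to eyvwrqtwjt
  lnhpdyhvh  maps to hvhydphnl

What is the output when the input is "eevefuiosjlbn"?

The transformation: reverse the string.
"eevefuiosjlbn" → "nbljsoiufevee".

nbljsoiufevee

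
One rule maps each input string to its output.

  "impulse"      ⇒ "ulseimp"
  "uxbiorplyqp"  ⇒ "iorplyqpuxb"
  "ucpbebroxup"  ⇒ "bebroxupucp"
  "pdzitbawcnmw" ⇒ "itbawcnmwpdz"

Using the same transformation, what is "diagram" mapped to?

gramdia

Looking at the pairs, the operation is to move the first 3 characters to the end (rotate left by 3).
For "diagram" the result is "gramdia".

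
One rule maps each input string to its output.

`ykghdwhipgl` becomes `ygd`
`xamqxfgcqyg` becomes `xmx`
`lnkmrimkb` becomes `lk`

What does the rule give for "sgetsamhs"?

What's happening: keep every other character starting from the first (positions 1st, 3rd, 5th, ...), then delete the last 3 characters.
Working it through for "sgetsamhs": intermediate "sesms", final "se".

se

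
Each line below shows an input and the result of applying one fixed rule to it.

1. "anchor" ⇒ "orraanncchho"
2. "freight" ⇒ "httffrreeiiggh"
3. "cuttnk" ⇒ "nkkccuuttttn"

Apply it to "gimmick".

ckkggiimmmmiic

Each output is the input with this applied: double every character, then move the last 3 characters to the front (rotate right by 3).
For "gimmick", step one produces "ggiimmmmiicckk"; step two turns that into "ckkggiimmmmiic".
(Check on "freight": → "ffrreeiigghhtt" → "httffrreeiiggh" ✓)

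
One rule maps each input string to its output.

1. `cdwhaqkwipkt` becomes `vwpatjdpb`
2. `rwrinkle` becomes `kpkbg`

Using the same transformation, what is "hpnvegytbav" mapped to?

aigoxzrm

In each case the input is transformed by: delete the last 3 characters, then shift every letter 7 places backward in the alphabet (wrapping around).
"hpnvegytbav" → "hpnvegyt" → "aigoxzrm".
(Check on "cdwhaqkwipkt": → "cdwhaqkwi" → "vwpatjdpb" ✓)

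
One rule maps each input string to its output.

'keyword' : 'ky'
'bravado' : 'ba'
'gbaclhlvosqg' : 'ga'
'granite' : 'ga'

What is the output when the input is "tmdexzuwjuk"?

In each case the input is transformed by: keep every other character starting from the first (positions 1st, 3rd, 5th, ...), then keep only the first 2 characters.
On "tmdexzuwjuk": the first step gives "tdxujk", and the second then gives "td".

td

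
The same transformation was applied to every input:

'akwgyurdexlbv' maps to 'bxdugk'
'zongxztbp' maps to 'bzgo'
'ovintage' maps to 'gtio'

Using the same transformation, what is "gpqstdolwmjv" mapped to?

jwotqg

The rule is to reverse the string, then keep every other character starting from the second (positions 2nd, 4th, 6th, ...).
Starting from "gpqstdolwmjv": after the first operation, "vjmwlodtsqpg"; after the second, "jwotqg".
(Check on "ovintage": → "egatnivo" → "gtio" ✓)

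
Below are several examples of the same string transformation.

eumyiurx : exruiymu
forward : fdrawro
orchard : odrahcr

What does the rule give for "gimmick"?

gkcimmi

The rule is to move the first character to the end, then reverse the string.
"gimmick" → "immickg" → "gkcimmi".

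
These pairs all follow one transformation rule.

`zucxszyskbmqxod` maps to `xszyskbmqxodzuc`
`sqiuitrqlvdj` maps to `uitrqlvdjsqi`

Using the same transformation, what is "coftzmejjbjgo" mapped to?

Rule — move the first 3 characters to the end (rotate left by 3).
"coftzmejjbjgo" → "tzmejjbjgocof".

tzmejjbjgocof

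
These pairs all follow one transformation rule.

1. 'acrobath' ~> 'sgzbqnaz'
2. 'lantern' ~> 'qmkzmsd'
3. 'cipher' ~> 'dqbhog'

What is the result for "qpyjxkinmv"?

The pattern: shift every letter 1 place backward in the alphabet (wrapping around), then move the last 2 characters to the front (rotate right by 2).
On "qpyjxkinmv" that produces "lupoxiwjhm".
(Check on "acrobath": → "zbqnazsg" → "sgzbqnaz" ✓)

lupoxiwjhm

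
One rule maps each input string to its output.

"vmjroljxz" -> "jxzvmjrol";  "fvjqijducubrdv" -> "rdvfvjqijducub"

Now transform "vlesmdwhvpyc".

pycvlesmdwhv

Rule — move the last 3 characters to the front (rotate right by 3).
On "vlesmdwhvpyc" that produces "pycvlesmdwhv".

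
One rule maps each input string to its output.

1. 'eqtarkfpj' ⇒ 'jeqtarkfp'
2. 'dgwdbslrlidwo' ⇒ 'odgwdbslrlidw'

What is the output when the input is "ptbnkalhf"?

Looking at the pairs, the operation is to move the last character to the front.
Doing the same to "ptbnkalhf": "fptbnkalh".

fptbnkalh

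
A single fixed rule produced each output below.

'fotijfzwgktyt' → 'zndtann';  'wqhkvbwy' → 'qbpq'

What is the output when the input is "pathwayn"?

The pattern: keep every other character starting from the first (positions 1st, 3rd, 5th, ...), then shift every letter 6 places backward in the alphabet (wrapping around).
On "pathwayn" that produces "jnqs".

jnqs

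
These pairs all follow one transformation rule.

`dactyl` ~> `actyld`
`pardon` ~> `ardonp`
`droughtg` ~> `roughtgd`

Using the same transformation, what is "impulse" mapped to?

The transformation: move the first character to the end.
On "impulse" that produces "mpulsei".

mpulsei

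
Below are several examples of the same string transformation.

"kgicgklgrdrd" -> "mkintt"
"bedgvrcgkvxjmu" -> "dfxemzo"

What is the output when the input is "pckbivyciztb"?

rmkakv

In each case the input is transformed by: keep every other character starting from the first (positions 1st, 3rd, 5th, ...), then shift every letter 2 places forward in the alphabet (wrapping around).
"pckbivyciztb" → "pkiyit" → "rmkakv".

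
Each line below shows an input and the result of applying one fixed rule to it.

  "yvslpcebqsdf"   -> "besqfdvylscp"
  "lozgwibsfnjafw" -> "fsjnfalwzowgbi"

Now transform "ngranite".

Rule — swap the front and back halves of the string, then swap each adjacent pair of characters (1↔2, 3↔4, ...).
Working it through for "ngranite": intermediate "nitengra", final "inetgnar".

inetgnar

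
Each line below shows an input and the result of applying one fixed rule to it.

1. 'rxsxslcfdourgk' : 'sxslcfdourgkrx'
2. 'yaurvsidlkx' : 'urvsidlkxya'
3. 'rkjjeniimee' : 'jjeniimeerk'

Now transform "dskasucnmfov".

The rule is to move the first 2 characters to the end (rotate left by 2).
For "dskasucnmfov" the result is "kasucnmfovds".

kasucnmfovds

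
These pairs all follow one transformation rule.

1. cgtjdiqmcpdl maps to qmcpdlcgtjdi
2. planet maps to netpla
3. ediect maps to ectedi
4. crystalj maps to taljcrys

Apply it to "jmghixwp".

ixwpjmgh

Each output is the input with this applied: swap the front and back halves of the string.
"jmghixwp" → "ixwpjmgh".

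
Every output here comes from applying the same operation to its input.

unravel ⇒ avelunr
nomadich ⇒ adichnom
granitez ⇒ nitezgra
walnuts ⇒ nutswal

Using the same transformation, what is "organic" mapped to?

In each case the input is transformed by: move the first 3 characters to the end (rotate left by 3).
"organic" → "anicorg".

anicorg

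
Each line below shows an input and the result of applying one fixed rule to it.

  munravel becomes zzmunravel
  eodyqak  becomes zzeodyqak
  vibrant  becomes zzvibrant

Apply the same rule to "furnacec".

zzfurnacec

The pattern: prepend "zz".
"furnacec" → "zzfurnacec".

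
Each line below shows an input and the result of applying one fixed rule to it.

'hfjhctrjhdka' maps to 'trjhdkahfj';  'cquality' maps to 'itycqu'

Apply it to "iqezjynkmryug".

The pattern: move the first 3 characters to the end (rotate left by 3), then delete the first 2 characters.
On "iqezjynkmryug": the first step gives "zjynkmryugiqe", and the second then gives "ynkmryugiqe".

ynkmryugiqe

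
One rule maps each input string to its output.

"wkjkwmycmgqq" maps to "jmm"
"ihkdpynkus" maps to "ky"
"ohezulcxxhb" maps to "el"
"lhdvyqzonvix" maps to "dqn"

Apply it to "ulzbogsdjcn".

The rule is to keep one character in every 3, starting at position 3 (positions 3rd, 6th, 9th, ...), then delete the last character.
On "ulzbogsdjcn": the first step gives "zgj", and the second then gives "zg".
(Check on "lhdvyqzonvix": → "dqnx" → "dqn" ✓)

zg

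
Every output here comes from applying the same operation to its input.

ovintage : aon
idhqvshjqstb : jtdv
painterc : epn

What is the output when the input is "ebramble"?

bea

Rule — swap the front and back halves of the string, then keep one character in every 3, starting at position 2 (positions 2nd, 5th, 8th, ...).
On "ebramble": the first step gives "mbleebra", and the second then gives "bea".
(Check on "painterc": → "tercpain" → "epn" ✓)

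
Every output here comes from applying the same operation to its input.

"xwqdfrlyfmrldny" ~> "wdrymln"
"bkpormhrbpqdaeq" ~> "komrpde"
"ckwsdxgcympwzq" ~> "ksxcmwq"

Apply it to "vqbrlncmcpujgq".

What's happening: keep every other character starting from the second (positions 2nd, 4th, 6th, ...).
On "vqbrlncmcpujgq" that produces "qrnmpjq".

qrnmpjq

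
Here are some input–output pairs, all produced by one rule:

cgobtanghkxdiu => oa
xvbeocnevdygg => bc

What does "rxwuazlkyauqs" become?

wz

The transformation: keep one character in every 3, starting at position 3 (positions 3rd, 6th, 9th, ...), then keep only the first 2 characters.
Applying both steps to "rxwuazlkyauqs": "wzyq", then "wz".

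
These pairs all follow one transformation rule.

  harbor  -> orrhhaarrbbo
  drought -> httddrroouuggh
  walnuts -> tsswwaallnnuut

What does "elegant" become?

Rule — double every character, then move the last 3 characters to the front (rotate right by 3).
Applying both steps to "elegant": "eelleeggaanntt", then "ntteelleeggaan".

ntteelleeggaan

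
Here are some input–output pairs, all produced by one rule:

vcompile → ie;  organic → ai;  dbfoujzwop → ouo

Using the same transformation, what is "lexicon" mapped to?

What's happening: delete the first 3 characters, then keep only the vowels.
Starting from "lexicon": after the first operation, "icon"; after the second, "io".

io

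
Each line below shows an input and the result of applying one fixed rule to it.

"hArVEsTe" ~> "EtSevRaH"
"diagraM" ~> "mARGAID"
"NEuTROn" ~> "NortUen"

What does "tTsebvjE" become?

eJVBEStT

The rule is to reverse the string, then flip the case of every letter.
"tTsebvjE" → "EjvbesTt" → "eJVBEStT".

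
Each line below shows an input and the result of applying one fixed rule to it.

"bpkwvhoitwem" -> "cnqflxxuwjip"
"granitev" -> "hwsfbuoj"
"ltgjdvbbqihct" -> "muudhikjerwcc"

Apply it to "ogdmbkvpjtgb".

The transformation: shift every letter 1 place forward in the alphabet (wrapping around), then take characters alternately from the front and the back (1st, last, 2nd, 2nd-last, ...).
On "ogdmbkvpjtgb": the first step gives "phenclwqkuhc", and the second then gives "pchheunkcqlw".

pchheunkcqlw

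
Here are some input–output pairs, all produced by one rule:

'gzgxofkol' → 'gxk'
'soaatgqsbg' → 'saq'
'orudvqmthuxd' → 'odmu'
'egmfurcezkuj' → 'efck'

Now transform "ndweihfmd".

nef

Looking at the pairs, the operation is to delete the last 2 characters, then keep one character in every 3, starting at position 1 (positions 1st, 4th, 7th, ...).
Applying both steps to "ndweihfmd": "ndweihf", then "nef".
(Check on "egmfurcezkuj": → "egmfurcezk" → "efck" ✓)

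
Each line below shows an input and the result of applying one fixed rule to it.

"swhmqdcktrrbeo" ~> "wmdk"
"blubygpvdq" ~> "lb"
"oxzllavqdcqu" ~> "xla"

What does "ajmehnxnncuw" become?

The pattern: keep every other character starting from the second (positions 2nd, 4th, 6th, ...), then delete the last 3 characters.
"ajmehnxnncuw" → "jenncw" → "jen".

jen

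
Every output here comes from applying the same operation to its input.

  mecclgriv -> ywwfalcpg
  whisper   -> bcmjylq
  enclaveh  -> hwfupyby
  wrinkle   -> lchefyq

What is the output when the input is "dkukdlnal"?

eoexfhufx

Rule — move the first character to the end, then shift every letter 6 places backward in the alphabet (wrapping around).
On "dkukdlnal": the first step gives "kukdlnald", and the second then gives "eoexfhufx".
(Check on "whisper": → "hisperw" → "bcmjylq" ✓)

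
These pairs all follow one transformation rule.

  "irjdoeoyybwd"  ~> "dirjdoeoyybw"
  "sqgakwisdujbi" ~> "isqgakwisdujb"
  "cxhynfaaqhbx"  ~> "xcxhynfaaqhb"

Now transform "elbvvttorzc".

celbvvttorz

In each case the input is transformed by: move the last character to the front.
So "elbvvttorzc" becomes "celbvvttorz".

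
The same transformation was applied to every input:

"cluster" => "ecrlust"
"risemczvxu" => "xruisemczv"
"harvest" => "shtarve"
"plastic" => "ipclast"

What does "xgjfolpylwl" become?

wxlgjfolpyl

Looking at the pairs, the operation is to swap the first and last characters, then move the last 2 characters to the front (rotate right by 2).
"xgjfolpylwl" → "lgjfolpylwx" → "wxlgjfolpyl".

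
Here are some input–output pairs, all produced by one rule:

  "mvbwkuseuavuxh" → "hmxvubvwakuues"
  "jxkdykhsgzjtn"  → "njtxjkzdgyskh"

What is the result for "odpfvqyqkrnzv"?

vozdnprfkvqqy

The pattern: reverse the string, then take characters alternately from the front and the back (1st, last, 2nd, 2nd-last, ...).
On "odpfvqyqkrnzv": the first step gives "vznrkqyqvfpdo", and the second then gives "vozdnprfkvqqy".
(Check on "mvbwkuseuavuxh": → "hxuvauesukwbvm" → "hmxvubvwakuues" ✓)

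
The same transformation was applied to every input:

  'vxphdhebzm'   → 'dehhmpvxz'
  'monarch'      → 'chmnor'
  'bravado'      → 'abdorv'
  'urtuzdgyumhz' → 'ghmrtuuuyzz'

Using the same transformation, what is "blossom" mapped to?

lmooss

Each output is the input with this applied: sort the characters into alphabetical order, then delete the first character.
Doing the same to "blossom": "lmooss".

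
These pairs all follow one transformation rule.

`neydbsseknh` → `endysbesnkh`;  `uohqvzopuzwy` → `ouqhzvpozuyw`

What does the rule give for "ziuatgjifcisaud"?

izaugtijcfsiuad

Rule — swap each adjacent pair of characters (1↔2, 3↔4, ...).
Applying that to "ziuatgjifcisaud" gives "izaugtijcfsiuad".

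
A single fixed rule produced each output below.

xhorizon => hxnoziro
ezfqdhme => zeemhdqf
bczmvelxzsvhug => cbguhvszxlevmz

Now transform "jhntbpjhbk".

What's happening: reverse the string, then move the last 2 characters to the front (rotate right by 2).
Applying both steps to "jhntbpjhbk": "kbhjpbtnhj", then "hjkbhjpbtn".

hjkbhjpbtn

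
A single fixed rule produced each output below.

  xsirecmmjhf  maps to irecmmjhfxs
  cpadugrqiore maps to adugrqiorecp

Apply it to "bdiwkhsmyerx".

iwkhsmyerxbd

The transformation: move the first 2 characters to the end (rotate left by 2).
"bdiwkhsmyerx" → "iwkhsmyerxbd".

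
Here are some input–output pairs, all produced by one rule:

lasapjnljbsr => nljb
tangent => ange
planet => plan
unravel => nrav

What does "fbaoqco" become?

baoq

Looking at the pairs, the operation is to move the last 2 characters to the front (rotate right by 2), then keep only the last 4 characters.
Working it through for "fbaoqco": intermediate "cofbaoq", final "baoq".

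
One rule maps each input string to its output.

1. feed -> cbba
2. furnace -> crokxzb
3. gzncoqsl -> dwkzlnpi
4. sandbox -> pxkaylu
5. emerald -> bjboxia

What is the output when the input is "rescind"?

obpzfka

Each output is the input with this applied: shift every letter 3 places backward in the alphabet (wrapping around).
So "rescind" becomes "obpzfka".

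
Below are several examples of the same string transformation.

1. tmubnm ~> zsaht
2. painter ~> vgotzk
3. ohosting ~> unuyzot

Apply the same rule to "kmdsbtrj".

qsjyhzx

Each output is the input with this applied: shift every letter 6 places forward in the alphabet (wrapping around), then delete the last character.
Applying that to "kmdsbtrj" gives "qsjyhzx".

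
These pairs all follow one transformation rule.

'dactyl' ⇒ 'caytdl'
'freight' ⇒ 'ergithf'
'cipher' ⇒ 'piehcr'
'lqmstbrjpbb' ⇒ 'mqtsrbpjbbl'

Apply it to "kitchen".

tihcnek

The rule is to move the first character to the end, then swap each adjacent pair of characters (1↔2, 3↔4, ...).
Applying both steps to "kitchen": "itchenk", then "tihcnek".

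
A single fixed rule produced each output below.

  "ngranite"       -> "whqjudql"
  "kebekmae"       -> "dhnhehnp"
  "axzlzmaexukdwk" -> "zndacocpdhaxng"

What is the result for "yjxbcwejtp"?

Looking at the pairs, the operation is to shift every letter 3 places forward in the alphabet (wrapping around), then move the last 2 characters to the front (rotate right by 2).
Applying both steps to "yjxbcwejtp": "bmaefzhmws", then "wsbmaefzhm".

wsbmaefzhm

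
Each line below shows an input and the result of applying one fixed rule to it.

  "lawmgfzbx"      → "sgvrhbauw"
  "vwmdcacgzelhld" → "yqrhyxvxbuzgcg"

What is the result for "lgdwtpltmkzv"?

qgbyrokgohfu

The transformation: move the last character to the front, then shift every letter 5 places backward in the alphabet (wrapping around).
"lgdwtpltmkzv" → "vlgdwtpltmkz" → "qgbyrokgohfu".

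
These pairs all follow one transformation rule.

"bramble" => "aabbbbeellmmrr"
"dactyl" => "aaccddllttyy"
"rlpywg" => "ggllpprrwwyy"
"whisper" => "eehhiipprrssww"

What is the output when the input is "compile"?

The transformation: double every character, then sort the characters into alphabetical order.
On "compile": the first step gives "ccoommppiillee", and the second then gives "cceeiillmmoopp".

cceeiillmmoopp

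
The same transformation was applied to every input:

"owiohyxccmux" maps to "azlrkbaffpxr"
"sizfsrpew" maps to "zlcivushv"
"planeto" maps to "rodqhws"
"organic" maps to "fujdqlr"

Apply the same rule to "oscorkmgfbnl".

What's happening: shift every letter 3 places forward in the alphabet (wrapping around), then swap the first and last characters.
On "oscorkmgfbnl": the first step gives "rvfrunpjieqo", and the second then gives "ovfrunpjieqr".

ovfrunpjieqr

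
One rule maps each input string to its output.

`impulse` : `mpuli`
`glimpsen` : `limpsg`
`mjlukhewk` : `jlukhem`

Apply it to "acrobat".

croba

The rule is to delete the last 2 characters, then move the first character to the end.
"acrobat" → "acrob" → "croba".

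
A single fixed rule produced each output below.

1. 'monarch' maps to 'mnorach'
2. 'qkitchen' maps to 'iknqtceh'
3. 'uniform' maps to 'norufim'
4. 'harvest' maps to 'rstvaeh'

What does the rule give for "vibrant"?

nrtvabi

Rule — sort the characters into alphabetical order, then move the first 3 characters to the end (rotate left by 3).
Starting from "vibrant": after the first operation, "abinrtv"; after the second, "nrtvabi".
(Check on "monarch": → "achmnor" → "mnorach" ✓)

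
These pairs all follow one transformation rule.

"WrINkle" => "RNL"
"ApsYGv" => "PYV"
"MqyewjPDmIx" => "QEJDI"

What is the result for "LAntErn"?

ATR

In each case the input is transformed by: keep every other character starting from the second (positions 2nd, 4th, 6th, ...), then convert every letter to uppercase.
"LAntErn" → "Atr" → "ATR".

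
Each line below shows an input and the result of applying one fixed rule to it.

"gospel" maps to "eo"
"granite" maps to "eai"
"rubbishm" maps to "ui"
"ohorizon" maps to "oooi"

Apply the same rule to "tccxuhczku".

uu

What's happening: move the last 2 characters to the front (rotate right by 2), then keep only the vowels.
Working it through for "tccxuhczku": intermediate "kutccxuhcz", final "uu".
(Check on "gospel": → "elgosp" → "eo" ✓)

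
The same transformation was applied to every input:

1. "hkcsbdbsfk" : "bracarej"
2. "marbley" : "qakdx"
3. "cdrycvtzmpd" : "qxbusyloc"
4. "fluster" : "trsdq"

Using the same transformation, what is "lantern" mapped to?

The rule is to shift every letter 1 place backward in the alphabet (wrapping around), then delete the first 2 characters.
Applying that to "lantern" gives "msdqm".

msdqm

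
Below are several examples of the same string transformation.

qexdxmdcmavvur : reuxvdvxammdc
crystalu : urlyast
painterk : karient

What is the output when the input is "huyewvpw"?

Each output is the input with this applied: take characters alternately from the front and the back (1st, last, 2nd, 2nd-last, ...), then delete the first character.
Applying both steps to "huyewvpw": "hwupyvew", then "wupyvew".

wupyvew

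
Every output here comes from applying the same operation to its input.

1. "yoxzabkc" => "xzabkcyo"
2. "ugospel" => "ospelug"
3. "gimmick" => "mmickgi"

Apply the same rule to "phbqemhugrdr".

bqemhugrdrph

Looking at the pairs, the operation is to move the first 2 characters to the end (rotate left by 2).
Doing the same to "phbqemhugrdr": "bqemhugrdrph".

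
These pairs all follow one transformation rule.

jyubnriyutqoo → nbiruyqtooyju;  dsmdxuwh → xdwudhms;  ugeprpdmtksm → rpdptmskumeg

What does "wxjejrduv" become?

The rule is to move the first 3 characters to the end (rotate left by 3), then swap each adjacent pair of characters (1↔2, 3↔4, ...).
"wxjejrduv" → "ejrduvwxj" → "jedrvuxwj".
(Check on "dsmdxuwh": → "dxuwhdsm" → "xdwudhms" ✓)

jedrvuxwj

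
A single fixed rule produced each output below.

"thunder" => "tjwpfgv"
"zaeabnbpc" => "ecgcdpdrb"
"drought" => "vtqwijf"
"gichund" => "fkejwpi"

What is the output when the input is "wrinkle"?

gtkpmny

Looking at the pairs, the operation is to swap the first and last characters, then shift every letter 2 places forward in the alphabet (wrapping around).
On "wrinkle" that produces "gtkpmny".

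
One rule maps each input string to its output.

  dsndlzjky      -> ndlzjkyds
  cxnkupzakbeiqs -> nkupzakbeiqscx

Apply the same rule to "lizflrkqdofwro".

Rule — move the first 2 characters to the end (rotate left by 2).
For "lizflrkqdofwro" the result is "zflrkqdofwroli".

zflrkqdofwroli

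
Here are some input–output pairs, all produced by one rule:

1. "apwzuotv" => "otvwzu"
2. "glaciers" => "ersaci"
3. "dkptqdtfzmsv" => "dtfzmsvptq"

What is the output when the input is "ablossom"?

somlos

What's happening: delete the first 2 characters, then move the first 3 characters to the end (rotate left by 3).
"ablossom" → "lossom" → "somlos".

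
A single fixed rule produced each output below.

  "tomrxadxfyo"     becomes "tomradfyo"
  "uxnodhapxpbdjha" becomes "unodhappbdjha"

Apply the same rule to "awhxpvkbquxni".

awhpvkbquni

Looking at the pairs, the operation is to remove every "x".
On "awhxpvkbquxni" that produces "awhpvkbquni".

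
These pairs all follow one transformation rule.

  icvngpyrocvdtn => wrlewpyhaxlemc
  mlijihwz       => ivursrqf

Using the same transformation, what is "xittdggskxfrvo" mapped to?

xgrccmppbtgoae

Each output is the input with this applied: shift every letter 9 places forward in the alphabet (wrapping around), then move the last character to the front.
"xittdggskxfrvo" → "grccmppbtgoaex" → "xgrccmppbtgoae".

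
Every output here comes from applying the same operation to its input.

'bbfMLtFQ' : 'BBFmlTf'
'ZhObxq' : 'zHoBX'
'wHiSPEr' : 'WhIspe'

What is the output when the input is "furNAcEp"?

What's happening: delete the last character, then flip the case of every letter.
Applying both steps to "furNAcEp": "furNAcE", then "FURnaCe".

FURnaCe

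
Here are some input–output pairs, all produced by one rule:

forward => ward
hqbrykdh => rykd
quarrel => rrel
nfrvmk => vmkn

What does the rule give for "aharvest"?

Looking at the pairs, the operation is to move the first 3 characters to the end (rotate left by 3), then keep only the first 4 characters.
Working it through for "aharvest": intermediate "rvestaha", final "rves".

rves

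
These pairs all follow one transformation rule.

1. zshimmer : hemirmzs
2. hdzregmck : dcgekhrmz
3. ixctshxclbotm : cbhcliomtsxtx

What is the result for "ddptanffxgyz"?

The rule is to sort the characters into alphabetical order, then swap each adjacent pair of characters (1↔2, 3↔4, ...).
"ddptanffxgyz" → "addffgnptxyz" → "dafdgfpnxtzy".

dafdgfpnxtzy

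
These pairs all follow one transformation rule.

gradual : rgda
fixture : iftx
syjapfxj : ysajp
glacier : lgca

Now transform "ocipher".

Rule — delete the last 3 characters, then swap each adjacent pair of characters (1↔2, 3↔4, ...).
On "ocipher": the first step gives "ocip", and the second then gives "copi".

copi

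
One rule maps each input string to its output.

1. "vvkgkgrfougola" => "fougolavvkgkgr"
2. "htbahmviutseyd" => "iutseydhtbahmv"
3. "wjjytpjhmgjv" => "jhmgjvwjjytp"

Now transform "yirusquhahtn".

The transformation: swap the front and back halves of the string.
So "yirusquhahtn" becomes "uhahtnyirusq".

uhahtnyirusq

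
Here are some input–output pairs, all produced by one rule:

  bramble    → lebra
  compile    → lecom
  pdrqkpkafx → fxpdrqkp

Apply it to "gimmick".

ckgim

Looking at the pairs, the operation is to move the last 2 characters to the front (rotate right by 2), then delete the last 2 characters.
Applying that to "gimmick" gives "ckgim".
(Check on "bramble": → "lebramb" → "lebra" ✓)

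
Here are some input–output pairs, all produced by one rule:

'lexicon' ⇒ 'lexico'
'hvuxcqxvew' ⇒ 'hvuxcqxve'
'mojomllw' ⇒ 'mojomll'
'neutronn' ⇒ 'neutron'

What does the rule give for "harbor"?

The rule is to delete the last character.
For "harbor" the result is "harbo".

harbo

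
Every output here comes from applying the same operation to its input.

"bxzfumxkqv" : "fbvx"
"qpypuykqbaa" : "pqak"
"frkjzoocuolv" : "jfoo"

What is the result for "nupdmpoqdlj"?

What's happening: keep one character in every 3, starting at position 1 (positions 1st, 4th, 7th, ...), then swap each adjacent pair of characters (1↔2, 3↔4, ...).
Starting from "nupdmpoqdlj": after the first operation, "ndol"; after the second, "dnlo".

dnlo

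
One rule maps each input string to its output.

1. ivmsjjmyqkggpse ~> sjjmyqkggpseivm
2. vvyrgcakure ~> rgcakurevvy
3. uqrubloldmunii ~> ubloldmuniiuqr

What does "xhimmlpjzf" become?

In each case the input is transformed by: move the first 3 characters to the end (rotate left by 3).
So "xhimmlpjzf" becomes "mmlpjzfxhi".

mmlpjzfxhi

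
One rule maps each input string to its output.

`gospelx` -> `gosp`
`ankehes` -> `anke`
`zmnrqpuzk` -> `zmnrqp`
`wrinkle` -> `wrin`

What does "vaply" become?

va

Rule — delete the last 3 characters.
For "vaply" the result is "va".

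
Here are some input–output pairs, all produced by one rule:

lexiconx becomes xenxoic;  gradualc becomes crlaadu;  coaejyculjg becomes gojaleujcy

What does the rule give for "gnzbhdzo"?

onzzdbh

Looking at the pairs, the operation is to take characters alternately from the front and the back (1st, last, 2nd, 2nd-last, ...), then delete the first character.
"gnzbhdzo" → "onzzdbh".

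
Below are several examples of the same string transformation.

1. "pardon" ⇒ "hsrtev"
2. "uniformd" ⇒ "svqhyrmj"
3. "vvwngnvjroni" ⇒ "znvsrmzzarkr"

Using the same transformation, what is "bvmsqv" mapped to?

In each case the input is transformed by: shift every letter 4 places forward in the alphabet (wrapping around), then swap the front and back halves of the string.
Working it through for "bvmsqv": intermediate "fzqwuz", final "wuzfzq".
(Check on "vvwngnvjroni": → "zzarkrznvsrm" → "znvsrmzzarkr" ✓)

wuzfzq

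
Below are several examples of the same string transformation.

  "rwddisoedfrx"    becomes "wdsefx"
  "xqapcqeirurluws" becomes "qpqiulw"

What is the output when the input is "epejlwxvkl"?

The pattern: keep every other character starting from the second (positions 2nd, 4th, 6th, ...).
For "epejlwxvkl" the result is "pjwvl".

pjwvl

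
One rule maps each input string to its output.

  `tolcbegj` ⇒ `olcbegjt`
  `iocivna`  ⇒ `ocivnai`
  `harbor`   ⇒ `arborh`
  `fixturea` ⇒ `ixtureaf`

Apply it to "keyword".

eywordk

Rule — move the first character to the end.
Applying that to "keyword" gives "eywordk".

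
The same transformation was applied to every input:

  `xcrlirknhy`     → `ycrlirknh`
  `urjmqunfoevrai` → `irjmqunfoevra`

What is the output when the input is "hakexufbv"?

The transformation: delete the first character, then move the last character to the front.
On "hakexufbv": the first step gives "akexufbv", and the second then gives "vakexufb".

vakexufb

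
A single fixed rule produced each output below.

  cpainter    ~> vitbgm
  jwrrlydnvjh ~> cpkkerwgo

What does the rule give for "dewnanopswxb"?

Rule — shift every letter 7 places backward in the alphabet (wrapping around), then delete the last 2 characters.
Starting from "dewnanopswxb": after the first operation, "wxpgtghilpqu"; after the second, "wxpgtghilp".

wxpgtghilp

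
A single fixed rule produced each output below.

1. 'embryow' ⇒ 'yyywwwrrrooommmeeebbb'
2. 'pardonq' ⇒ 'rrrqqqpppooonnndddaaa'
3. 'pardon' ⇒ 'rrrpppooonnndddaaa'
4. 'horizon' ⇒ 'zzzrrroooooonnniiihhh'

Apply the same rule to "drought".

In each case the input is transformed by: sort the characters into reverse alphabetical order, then repeat every character 3 times.
For "drought" the result is "uuutttrrrooohhhgggddd".

uuutttrrrooohhhgggddd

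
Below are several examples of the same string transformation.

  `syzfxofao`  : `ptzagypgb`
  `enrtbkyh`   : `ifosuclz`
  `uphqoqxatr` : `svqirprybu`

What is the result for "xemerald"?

eyfnfsbm

The pattern: shift every letter 1 place forward in the alphabet (wrapping around), then move the last character to the front.
"xemerald" → "eyfnfsbm".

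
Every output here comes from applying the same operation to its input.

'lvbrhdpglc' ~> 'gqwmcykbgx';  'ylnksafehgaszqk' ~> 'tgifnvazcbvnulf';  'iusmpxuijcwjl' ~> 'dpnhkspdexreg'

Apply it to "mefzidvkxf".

hzaudyqfsa

What's happening: shift every letter 5 places backward in the alphabet (wrapping around).
"mefzidvkxf" → "hzaudyqfsa".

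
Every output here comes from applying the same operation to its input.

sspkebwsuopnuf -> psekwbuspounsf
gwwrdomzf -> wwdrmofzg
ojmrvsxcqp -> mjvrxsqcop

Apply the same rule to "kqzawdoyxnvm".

Rule — move the first character to the end, then swap each adjacent pair of characters (1↔2, 3↔4, ...).
"kqzawdoyxnvm" → "qzawdoyxnvmk" → "zqwaodxyvnkm".

zqwaodxyvnkm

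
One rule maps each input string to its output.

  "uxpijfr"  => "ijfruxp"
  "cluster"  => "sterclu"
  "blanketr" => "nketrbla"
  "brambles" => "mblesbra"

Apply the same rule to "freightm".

ightmfre

In each case the input is transformed by: move the first 3 characters to the end (rotate left by 3).
Applying that to "freightm" gives "ightmfre".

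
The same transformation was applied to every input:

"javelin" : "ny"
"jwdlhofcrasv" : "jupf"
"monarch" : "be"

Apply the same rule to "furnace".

hn

The transformation: shift every letter 13 places forward in the alphabet (wrapping around) — i.e. ROT13, then keep one character in every 3, starting at position 2 (positions 2nd, 5th, 8th, ...).
For "furnace", step one produces "sheanpr"; step two turns that into "hn".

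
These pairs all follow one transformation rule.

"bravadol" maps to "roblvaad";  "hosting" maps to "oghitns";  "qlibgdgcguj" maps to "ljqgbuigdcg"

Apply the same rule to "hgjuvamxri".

grhiumjxav

In each case the input is transformed by: swap each adjacent pair of characters (1↔2, 3↔4, ...), then take characters alternately from the front and the back (1st, last, 2nd, 2nd-last, ...).
Applying both steps to "hgjuvamxri": "ghujavxmir", then "grhiumjxav".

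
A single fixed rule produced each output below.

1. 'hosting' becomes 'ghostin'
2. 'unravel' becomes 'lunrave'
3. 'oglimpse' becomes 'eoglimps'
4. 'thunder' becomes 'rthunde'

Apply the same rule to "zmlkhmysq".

The rule is to move the last character to the front.
For "zmlkhmysq" the result is "qzmlkhmys".

qzmlkhmys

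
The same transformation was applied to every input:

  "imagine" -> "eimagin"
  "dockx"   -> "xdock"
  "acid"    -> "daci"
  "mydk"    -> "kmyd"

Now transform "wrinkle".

The rule is to move the last character to the front.
Doing the same to "wrinkle": "ewrinkl".

ewrinkl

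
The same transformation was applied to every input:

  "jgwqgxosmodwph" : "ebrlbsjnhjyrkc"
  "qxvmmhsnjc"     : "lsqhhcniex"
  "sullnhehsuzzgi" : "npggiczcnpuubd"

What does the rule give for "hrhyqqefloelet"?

cmctllzagjzgzo

The transformation: shift every letter 5 places backward in the alphabet (wrapping around).
So "hrhyqqefloelet" becomes "cmctllzagjzgzo".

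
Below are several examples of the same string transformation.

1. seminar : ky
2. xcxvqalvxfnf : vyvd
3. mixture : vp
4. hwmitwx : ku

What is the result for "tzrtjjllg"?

phe

Each output is the input with this applied: keep one character in every 3, starting at position 3 (positions 3rd, 6th, 9th, ...), then shift every letter 2 places backward in the alphabet (wrapping around).
Applying both steps to "tzrtjjllg": "rjg", then "phe".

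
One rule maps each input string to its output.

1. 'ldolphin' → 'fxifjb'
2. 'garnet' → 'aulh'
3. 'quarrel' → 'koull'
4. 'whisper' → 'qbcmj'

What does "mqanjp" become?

The transformation: delete the last 2 characters, then shift every letter 6 places backward in the alphabet (wrapping around).
Applying both steps to "mqanjp": "mqan", then "gkuh".

gkuh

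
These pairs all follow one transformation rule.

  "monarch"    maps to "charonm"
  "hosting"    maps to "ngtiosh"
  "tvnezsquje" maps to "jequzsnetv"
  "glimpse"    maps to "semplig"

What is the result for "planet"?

What's happening: reverse the string, then swap each adjacent pair of characters (1↔2, 3↔4, ...).
"planet" → "etanpl".

etanpl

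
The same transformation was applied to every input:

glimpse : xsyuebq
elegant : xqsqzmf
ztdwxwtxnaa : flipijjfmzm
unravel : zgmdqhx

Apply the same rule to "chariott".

todmauff

The transformation: swap each adjacent pair of characters (1↔2, 3↔4, ...), then shift every letter 12 places forward in the alphabet (wrapping around).
"chariott" → "hcraoitt" → "todmauff".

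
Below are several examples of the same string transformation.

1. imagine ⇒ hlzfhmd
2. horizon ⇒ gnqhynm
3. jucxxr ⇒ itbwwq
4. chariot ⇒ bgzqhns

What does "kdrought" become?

jcqntfgs

Rule — shift every letter 1 place backward in the alphabet (wrapping around).
So "kdrought" becomes "jcqntfgs".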